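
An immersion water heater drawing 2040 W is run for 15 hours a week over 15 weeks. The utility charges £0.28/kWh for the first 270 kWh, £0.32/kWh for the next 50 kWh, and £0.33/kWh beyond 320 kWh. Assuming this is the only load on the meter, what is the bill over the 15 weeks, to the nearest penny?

£137.47

Runtime = 15 h/week × 15 weeks = 225 h
Energy = 2.04 kW × 225 h = 459 kWh
Tier 1 (0–270 kWh): 270 × £0.28 = £75.6
Tier 2 (270–320 kWh): 50 × £0.32 = £16
Above 320 kWh: 139 × £0.33 = £45.87
Bill = £137.47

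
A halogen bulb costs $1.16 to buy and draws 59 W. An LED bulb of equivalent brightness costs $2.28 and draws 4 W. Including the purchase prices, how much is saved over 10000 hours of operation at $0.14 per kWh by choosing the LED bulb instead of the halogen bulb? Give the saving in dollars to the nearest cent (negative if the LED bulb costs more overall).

$75.88

halogen bulb: $1.16 + (59/1000) kW × 10000 h × $0.14 = $1.16 + $82.6 = $83.76
LED bulb: $2.28 + (4/1000) kW × 10000 h × $0.14 = $2.28 + $5.6 = $7.88
Saving = $83.76 − $7.88 = $75.88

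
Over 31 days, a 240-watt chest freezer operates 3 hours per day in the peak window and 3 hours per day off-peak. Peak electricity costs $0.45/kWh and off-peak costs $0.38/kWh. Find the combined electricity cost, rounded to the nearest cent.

Peak energy = 0.24 kW × 3 h × 31 = 22.32 kWh
Off-peak energy = 0.24 kW × 3 h × 31 = 22.32 kWh
Cost = 22.32 × $0.45 + 22.32 × $0.38 = $10.044 + $8.4816 = $18.53

$18.53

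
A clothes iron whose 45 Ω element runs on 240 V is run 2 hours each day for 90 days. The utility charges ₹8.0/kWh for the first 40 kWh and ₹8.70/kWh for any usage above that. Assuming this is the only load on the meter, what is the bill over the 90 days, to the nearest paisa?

₹1976.48

Power = V²/R = 240²/45 = 1280 W = 1.28 kW
Runtime = 2 h/day × 90 days = 180 h
Energy = 1.28 kW × 180 h = 230.4 kWh
Tier 1 (0–40 kWh): 40 × ₹8.0 = ₹320
Above 40 kWh: 190.4 × ₹8.70 = ₹1656.48
Bill = ₹1976.48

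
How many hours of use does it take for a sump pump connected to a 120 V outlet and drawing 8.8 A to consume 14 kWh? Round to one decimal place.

13.3 h

Power = 8.8 A × 120 V = 1056 W = 1.056 kW
Hours = 14 kWh ÷ 1.056 kW = 13.3 h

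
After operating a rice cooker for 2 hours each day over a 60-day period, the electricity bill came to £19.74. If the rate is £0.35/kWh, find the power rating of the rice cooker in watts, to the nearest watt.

Energy = £19.74 ÷ £0.35/kWh = 56.4 kWh
Runtime = 2 h/day × 60 days = 120 h
Power = 56.4 kWh ÷ 120 h = 0.47 kW = 470 W

470 W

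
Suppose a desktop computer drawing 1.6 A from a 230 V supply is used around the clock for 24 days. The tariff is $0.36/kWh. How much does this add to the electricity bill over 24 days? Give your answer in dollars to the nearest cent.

$76.31

Power = 1.6 A × 230 V = 368 W = 0.368 kW
Runtime = 24 h × 24 = 576 h
Energy = 0.368 kW × 576 h = 211.968 kWh
Cost = 211.968 kWh × $0.36/kWh = $76.31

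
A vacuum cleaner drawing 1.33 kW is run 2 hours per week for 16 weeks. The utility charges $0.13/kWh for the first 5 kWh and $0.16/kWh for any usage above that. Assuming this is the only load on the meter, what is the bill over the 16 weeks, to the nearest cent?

Runtime = 2 h/week × 16 weeks = 32 h
Energy = 1.33 kW × 32 h = 42.56 kWh
Tier 1 (0–5 kWh): 5 × $0.13 = $0.65
Above 5 kWh: 37.56 × $0.16 = $6.0096
Bill = $6.66

$6.66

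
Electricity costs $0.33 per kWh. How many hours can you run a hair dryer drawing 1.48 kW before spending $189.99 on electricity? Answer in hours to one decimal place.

Energy available = $189.99 ÷ $0.33/kWh = 575.7273 kWh
Hours = 575.7273 kWh ÷ 1.48 kW = 389.0 h

389.0 h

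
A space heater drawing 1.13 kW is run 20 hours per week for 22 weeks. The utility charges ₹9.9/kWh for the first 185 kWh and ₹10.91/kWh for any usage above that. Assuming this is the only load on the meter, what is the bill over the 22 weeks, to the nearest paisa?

Runtime = 20 h/week × 22 weeks = 440 h
Energy = 1.13 kW × 440 h = 497.2 kWh
Tier 1 (0–185 kWh): 185 × ₹9.9 = ₹1831.5
Above 185 kWh: 312.2 × ₹10.91 = ₹3406.102
Bill = ₹5237.60

₹5237.60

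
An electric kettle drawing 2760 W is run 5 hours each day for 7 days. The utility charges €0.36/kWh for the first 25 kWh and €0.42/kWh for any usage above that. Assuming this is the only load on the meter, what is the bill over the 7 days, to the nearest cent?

€39.07

Runtime = 5 h/day × 7 days = 35 h
Energy = 2.76 kW × 35 h = 96.6 kWh
Tier 1 (0–25 kWh): 25 × €0.36 = €9
Above 25 kWh: 71.6 × €0.42 = €30.072
Bill = €39.07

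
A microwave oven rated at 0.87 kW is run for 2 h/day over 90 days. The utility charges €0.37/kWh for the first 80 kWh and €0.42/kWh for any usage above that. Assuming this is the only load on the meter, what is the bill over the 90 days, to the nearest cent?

Runtime = 2 h/day × 90 days = 180 h
Energy = 0.87 kW × 180 h = 156.6 kWh
Tier 1 (0–80 kWh): 80 × €0.37 = €29.6
Above 80 kWh: 76.6 × €0.42 = €32.172
Bill = €61.77

€61.77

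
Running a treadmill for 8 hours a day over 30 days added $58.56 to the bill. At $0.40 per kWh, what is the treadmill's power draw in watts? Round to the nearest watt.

Energy = $58.56 ÷ $0.40/kWh = 146.4 kWh
Runtime = 8 h/day × 30 days = 240 h
Power = 146.4 kWh ÷ 240 h = 0.61 kW = 610 W

610 W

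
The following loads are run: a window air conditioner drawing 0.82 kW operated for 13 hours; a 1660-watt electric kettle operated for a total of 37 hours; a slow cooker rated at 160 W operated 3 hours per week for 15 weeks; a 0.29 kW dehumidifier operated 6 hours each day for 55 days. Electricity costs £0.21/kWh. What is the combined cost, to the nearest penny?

£36.75

window air conditioner: 0.82 kW × 13 h = 10.66 kWh
electric kettle: 1.66 kW × 37 h = 61.42 kWh
slow cooker: Runtime = 3 h/week × 15 weeks = 45 h
slow cooker: 0.16 kW × 45 h = 7.2 kWh
dehumidifier: Runtime = 6 h/day × 55 days = 330 h
dehumidifier: 0.29 kW × 330 h = 95.7 kWh
Total energy = 174.98 kWh
Cost = 174.98 × £0.21 = £36.75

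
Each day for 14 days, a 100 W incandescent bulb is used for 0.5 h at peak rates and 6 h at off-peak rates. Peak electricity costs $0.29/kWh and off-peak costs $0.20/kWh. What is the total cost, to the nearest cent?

Peak energy = 0.1 kW × 0.5 h × 14 = 0.7 kWh
Off-peak energy = 0.1 kW × 6 h × 14 = 8.4 kWh
Cost = 0.7 × $0.29 + 8.4 × $0.20 = $0.203 + $1.68 = $1.88

$1.88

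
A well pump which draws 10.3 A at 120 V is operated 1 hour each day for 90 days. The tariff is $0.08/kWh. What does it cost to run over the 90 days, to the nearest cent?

$8.90

Power = 10.3 A × 120 V = 1236 W = 1.236 kW
Runtime = 1 h/day × 90 days = 90 h
Energy = 1.236 kW × 90 h = 111.24 kWh
Cost = 111.24 kWh × $0.08/kWh = $8.90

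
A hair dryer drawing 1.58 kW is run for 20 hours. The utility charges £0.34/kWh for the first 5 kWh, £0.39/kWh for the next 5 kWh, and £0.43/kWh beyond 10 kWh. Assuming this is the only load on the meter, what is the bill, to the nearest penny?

Energy = 1.58 kW × 20 h = 31.6 kWh
Tier 1 (0–5 kWh): 5 × £0.34 = £1.7
Tier 2 (5–10 kWh): 5 × £0.39 = £1.95
Above 10 kWh: 21.6 × £0.43 = £9.288
Bill = £12.94

£12.94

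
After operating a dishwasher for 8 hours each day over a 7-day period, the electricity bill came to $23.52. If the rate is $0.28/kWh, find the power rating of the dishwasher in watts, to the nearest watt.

Energy = $23.52 ÷ $0.28/kWh = 84 kWh
Runtime = 8 h/day × 7 days = 56 h
Power = 84 kWh ÷ 56 h = 1.5 kW = 1500 W

1500 W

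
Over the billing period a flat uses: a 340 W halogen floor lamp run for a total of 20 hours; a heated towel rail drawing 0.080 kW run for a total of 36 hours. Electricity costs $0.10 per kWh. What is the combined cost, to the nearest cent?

$0.97

halogen floor lamp: 0.34 kW × 20 h = 6.8 kWh
heated towel rail: 0.08 kW × 36 h = 2.88 kWh
Total energy = 9.68 kWh
Cost = 9.68 × $0.10 = $0.97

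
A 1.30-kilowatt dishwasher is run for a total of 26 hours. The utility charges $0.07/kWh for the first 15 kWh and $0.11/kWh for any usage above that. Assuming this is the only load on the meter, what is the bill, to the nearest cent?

$3.12

Energy = 1.3 kW × 26 h = 33.8 kWh
Tier 1 (0–15 kWh): 15 × $0.07 = $1.05
Above 15 kWh: 18.8 × $0.11 = $2.068
Bill = $3.12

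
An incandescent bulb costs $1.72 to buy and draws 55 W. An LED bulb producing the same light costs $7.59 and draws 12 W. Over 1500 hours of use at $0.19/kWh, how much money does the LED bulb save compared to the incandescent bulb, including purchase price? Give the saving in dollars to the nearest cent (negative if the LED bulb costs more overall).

incandescent bulb: $1.72 + (55/1000) kW × 1500 h × $0.19 = $1.72 + $15.675 = $17.395
LED bulb: $7.59 + (12/1000) kW × 1500 h × $0.19 = $7.59 + $3.42 = $11.01
Saving = $17.395 − $11.01 = $6.385 → $6.39

$6.39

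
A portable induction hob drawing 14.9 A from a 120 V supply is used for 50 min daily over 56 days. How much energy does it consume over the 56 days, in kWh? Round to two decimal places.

Power = 14.9 A × 120 V = 1788 W = 1.788 kW
Runtime = 50 min × 56 = 2800 min = 46.666666… h
Energy = 1.788 kW × 46.666666… h = 83.44 kWh

83.44 kWh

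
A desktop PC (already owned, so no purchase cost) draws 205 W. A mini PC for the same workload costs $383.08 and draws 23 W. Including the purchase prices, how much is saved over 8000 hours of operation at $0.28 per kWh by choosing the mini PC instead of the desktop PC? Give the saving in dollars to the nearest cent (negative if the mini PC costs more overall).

$24.60

desktop PC: $0.00 + (205/1000) kW × 8000 h × $0.28 = $0.00 + $459.2 = $459.2
mini PC: $383.08 + (23/1000) kW × 8000 h × $0.28 = $383.08 + $51.52 = $434.6
Saving = $459.2 − $434.6 = $24.6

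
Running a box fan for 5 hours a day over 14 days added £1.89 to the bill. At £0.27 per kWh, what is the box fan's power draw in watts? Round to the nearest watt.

Energy = £1.89 ÷ £0.27/kWh = 7 kWh
Runtime = 5 h/day × 14 days = 70 h
Power = 7 kWh ÷ 70 h = 0.1 kW = 100 W

100 W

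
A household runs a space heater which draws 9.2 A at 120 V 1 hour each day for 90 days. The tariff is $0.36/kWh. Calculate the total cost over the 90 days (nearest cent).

Power = 9.2 A × 120 V = 1104 W = 1.104 kW
Runtime = 1 h/day × 90 days = 90 h
Energy = 1.104 kW × 90 h = 99.36 kWh
Cost = 99.36 kWh × $0.36/kWh = $35.77

$35.77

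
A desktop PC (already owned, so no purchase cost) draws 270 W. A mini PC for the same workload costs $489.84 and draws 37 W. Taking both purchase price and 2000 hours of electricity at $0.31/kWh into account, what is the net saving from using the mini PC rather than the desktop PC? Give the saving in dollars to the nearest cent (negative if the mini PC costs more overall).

desktop PC: $0.00 + (270/1000) kW × 2000 h × $0.31 = $0.00 + $167.4 = $167.4
mini PC: $489.84 + (37/1000) kW × 2000 h × $0.31 = $489.84 + $22.94 = $512.78
Saving = $167.4 − $512.78 = −$345.38

-$345.38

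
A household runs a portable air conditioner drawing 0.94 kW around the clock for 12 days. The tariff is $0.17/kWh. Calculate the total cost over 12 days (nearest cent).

Runtime = 24 h × 12 = 288 h
Energy = 0.94 kW × 288 h = 270.72 kWh
Cost = 270.72 kWh × $0.17/kWh = $46.02

$46.02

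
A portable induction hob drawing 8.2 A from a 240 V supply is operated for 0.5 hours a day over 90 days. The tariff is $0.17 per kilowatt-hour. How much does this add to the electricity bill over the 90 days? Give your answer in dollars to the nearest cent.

$15.06

Power = 8.2 A × 240 V = 1968 W = 1.968 kW
Runtime = 0.5 h/day × 90 days = 45 h
Energy = 1.968 kW × 45 h = 88.56 kWh
Cost = 88.56 kWh × $0.17/kWh = $15.06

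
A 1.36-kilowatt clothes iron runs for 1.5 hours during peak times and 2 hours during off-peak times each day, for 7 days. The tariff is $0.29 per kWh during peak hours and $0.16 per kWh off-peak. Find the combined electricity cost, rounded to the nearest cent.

$7.19

Peak energy = 1.36 kW × 1.5 h × 7 = 14.28 kWh
Off-peak energy = 1.36 kW × 2 h × 7 = 19.04 kWh
Cost = 14.28 × $0.29 + 19.04 × $0.16 = $4.1412 + $3.0464 = $7.19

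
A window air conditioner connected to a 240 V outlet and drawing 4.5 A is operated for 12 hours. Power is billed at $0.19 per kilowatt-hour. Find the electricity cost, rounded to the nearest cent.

Power = 4.5 A × 240 V = 1080 W = 1.08 kW
Energy = 1.08 kW × 12 h = 12.96 kWh
Cost = 12.96 kWh × $0.19/kWh = $2.46

$2.46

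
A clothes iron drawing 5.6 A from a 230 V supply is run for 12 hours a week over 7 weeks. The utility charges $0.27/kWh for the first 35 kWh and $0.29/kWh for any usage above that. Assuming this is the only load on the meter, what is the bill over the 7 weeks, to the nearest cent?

$30.68

Power = 5.6 A × 230 V = 1288 W = 1.288 kW
Runtime = 12 h/week × 7 weeks = 84 h
Energy = 1.288 kW × 84 h = 108.192 kWh
Tier 1 (0–35 kWh): 35 × $0.27 = $9.45
Above 35 kWh: 73.192 × $0.29 = $21.22568
Bill = $30.68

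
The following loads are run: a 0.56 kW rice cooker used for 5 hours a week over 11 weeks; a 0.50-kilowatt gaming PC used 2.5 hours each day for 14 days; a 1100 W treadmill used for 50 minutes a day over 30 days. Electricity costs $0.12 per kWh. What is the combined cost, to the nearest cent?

$9.10

rice cooker: Runtime = 5 h/week × 11 weeks = 55 h
rice cooker: 0.56 kW × 55 h = 30.8 kWh
gaming PC: Runtime = 2.5 h/day × 14 days = 35 h
gaming PC: 0.5 kW × 35 h = 17.5 kWh
treadmill: Runtime = 50 min × 30 = 1500 min = 25 h
treadmill: 1.1 kW × 25 h = 27.5 kWh
Total energy = 75.8 kWh
Cost = 75.8 × $0.12 = $9.10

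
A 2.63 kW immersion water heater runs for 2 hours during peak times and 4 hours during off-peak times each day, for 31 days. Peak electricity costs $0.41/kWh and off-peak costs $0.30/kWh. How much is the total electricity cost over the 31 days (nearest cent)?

Peak energy = 2.63 kW × 2 h × 31 = 163.06 kWh
Off-peak energy = 2.63 kW × 4 h × 31 = 326.12 kWh
Cost = 163.06 × $0.41 + 326.12 × $0.30 = $66.8546 + $97.836 = $164.69

$164.69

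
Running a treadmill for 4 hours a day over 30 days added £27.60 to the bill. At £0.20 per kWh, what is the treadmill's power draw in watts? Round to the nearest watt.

Energy = £27.60 ÷ £0.20/kWh = 138 kWh
Runtime = 4 h/day × 30 days = 120 h
Power = 138 kWh ÷ 120 h = 1.15 kW = 1150 W

1150 W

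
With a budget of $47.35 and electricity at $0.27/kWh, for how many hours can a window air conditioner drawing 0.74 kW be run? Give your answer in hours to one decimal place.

237.0 h

Energy available = $47.35 ÷ $0.27/kWh = 175.3704 kWh
Hours = 175.3704 kWh ÷ 0.74 kW = 237.0 h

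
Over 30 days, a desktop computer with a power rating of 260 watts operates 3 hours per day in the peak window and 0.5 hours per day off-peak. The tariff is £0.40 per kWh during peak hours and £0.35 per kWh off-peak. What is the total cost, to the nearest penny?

Peak energy = 0.26 kW × 3 h × 30 = 23.4 kWh
Off-peak energy = 0.26 kW × 0.5 h × 30 = 3.9 kWh
Cost = 23.4 × £0.40 + 3.9 × £0.35 = £9.36 + £1.365 = £10.73

£10.73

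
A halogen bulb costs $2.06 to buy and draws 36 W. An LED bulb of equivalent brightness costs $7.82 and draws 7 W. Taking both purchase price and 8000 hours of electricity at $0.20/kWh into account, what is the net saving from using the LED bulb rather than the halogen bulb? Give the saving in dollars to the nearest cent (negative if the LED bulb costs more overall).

$40.64

halogen bulb: $2.06 + (36/1000) kW × 8000 h × $0.20 = $2.06 + $57.6 = $59.66
LED bulb: $7.82 + (7/1000) kW × 8000 h × $0.20 = $7.82 + $11.2 = $19.02
Saving = $59.66 − $19.02 = $40.64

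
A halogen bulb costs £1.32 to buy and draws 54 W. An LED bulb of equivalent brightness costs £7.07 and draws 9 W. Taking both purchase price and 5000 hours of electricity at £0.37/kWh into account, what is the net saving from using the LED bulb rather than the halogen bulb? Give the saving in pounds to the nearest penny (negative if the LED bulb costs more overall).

halogen bulb: £1.32 + (54/1000) kW × 5000 h × £0.37 = £1.32 + £99.9 = £101.22
LED bulb: £7.07 + (9/1000) kW × 5000 h × £0.37 = £7.07 + £16.65 = £23.72
Saving = £101.22 − £23.72 = £77.5

£77.50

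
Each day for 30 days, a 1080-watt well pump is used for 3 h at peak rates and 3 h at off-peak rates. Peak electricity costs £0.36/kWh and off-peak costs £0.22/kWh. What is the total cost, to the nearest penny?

Peak energy = 1.08 kW × 3 h × 30 = 97.2 kWh
Off-peak energy = 1.08 kW × 3 h × 30 = 97.2 kWh
Cost = 97.2 × £0.36 + 97.2 × £0.22 = £34.992 + £21.384 = £56.38

£56.38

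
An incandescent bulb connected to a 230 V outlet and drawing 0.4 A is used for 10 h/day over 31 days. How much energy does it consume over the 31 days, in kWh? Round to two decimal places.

Power = 0.4 A × 230 V = 92 W = 0.092 kW
Runtime = 10 h/day × 31 days = 310 h
Energy = 0.092 kW × 310 h = 28.52 kWh

28.52 kWh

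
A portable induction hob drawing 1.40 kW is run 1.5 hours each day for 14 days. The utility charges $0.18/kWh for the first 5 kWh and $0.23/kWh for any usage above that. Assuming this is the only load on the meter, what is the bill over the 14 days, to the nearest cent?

Runtime = 1.5 h/day × 14 days = 21 h
Energy = 1.4 kW × 21 h = 29.4 kWh
Tier 1 (0–5 kWh): 5 × $0.18 = $0.9
Above 5 kWh: 24.4 × $0.23 = $5.612
Bill = $6.51

$6.51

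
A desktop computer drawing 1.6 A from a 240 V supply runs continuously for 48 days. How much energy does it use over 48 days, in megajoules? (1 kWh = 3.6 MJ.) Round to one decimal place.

1592.5 MJ

Power = 1.6 A × 240 V = 384 W = 0.384 kW
Runtime = 24 h × 48 = 1152 h
Energy = 0.384 kW × 1152 h = 442.368 kWh
= 442.368 × 3.6 MJ = 1592.5 MJ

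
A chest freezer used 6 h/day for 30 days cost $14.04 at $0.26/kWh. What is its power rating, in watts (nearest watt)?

300 W

Energy = $14.04 ÷ $0.26/kWh = 54 kWh
Runtime = 6 h/day × 30 days = 180 h
Power = 54 kWh ÷ 180 h = 0.3 kW = 300 W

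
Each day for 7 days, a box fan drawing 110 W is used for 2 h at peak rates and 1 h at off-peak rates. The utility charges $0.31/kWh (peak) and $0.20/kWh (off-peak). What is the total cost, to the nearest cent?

Peak energy = 0.11 kW × 2 h × 7 = 1.54 kWh
Off-peak energy = 0.11 kW × 1 h × 7 = 0.77 kWh
Cost = 1.54 × $0.31 + 0.77 × $0.20 = $0.4774 + $0.154 = $0.63

$0.63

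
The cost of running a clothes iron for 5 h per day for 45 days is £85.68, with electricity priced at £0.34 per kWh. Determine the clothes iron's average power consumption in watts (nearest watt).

1120 W

Energy = £85.68 ÷ £0.34/kWh = 252 kWh
Runtime = 5 h/day × 45 days = 225 h
Power = 252 kWh ÷ 225 h = 1.12 kW = 1120 W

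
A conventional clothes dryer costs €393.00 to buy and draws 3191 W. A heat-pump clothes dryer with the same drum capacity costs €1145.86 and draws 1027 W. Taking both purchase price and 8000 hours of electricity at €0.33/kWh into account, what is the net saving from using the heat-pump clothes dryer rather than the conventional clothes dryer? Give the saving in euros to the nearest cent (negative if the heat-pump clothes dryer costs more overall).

€4960.10

conventional clothes dryer: €393.00 + (3191/1000) kW × 8000 h × €0.33 = €393.00 + €8424.24 = €8817.24
heat-pump clothes dryer: €1145.86 + (1027/1000) kW × 8000 h × €0.33 = €1145.86 + €2711.28 = €3857.14
Saving = €8817.24 − €3857.14 = €4960.1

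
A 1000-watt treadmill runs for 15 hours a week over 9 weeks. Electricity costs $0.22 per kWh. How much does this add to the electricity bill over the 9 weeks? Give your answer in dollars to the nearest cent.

$29.70

Runtime = 15 h/week × 9 weeks = 135 h
Energy = 1 kW × 135 h = 135 kWh
Cost = 135 kWh × $0.22/kWh = $29.70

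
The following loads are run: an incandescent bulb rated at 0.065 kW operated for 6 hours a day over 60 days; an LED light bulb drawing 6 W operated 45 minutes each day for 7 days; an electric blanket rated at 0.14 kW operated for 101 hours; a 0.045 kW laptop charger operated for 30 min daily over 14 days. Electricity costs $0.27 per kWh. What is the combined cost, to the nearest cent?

$10.23

incandescent bulb: Runtime = 6 h/day × 60 days = 360 h
incandescent bulb: 0.065 kW × 360 h = 23.4 kWh
LED light bulb: Runtime = 45 min × 7 = 315 min = 5.25 h
LED light bulb: 0.006 kW × 5.25 h = 0.0315 kWh
electric blanket: 0.14 kW × 101 h = 14.14 kWh
laptop charger: Runtime = 30 min × 14 = 420 min = 7 h
laptop charger: 0.045 kW × 7 h = 0.315 kWh
Total energy = 37.8865 kWh
Cost = 37.8865 × $0.27 = $10.23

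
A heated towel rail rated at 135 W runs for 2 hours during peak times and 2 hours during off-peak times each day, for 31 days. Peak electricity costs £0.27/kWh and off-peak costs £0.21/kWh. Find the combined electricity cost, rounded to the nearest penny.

£4.02

Peak energy = 0.135 kW × 2 h × 31 = 8.37 kWh
Off-peak energy = 0.135 kW × 2 h × 31 = 8.37 kWh
Cost = 8.37 × £0.27 + 8.37 × £0.21 = £2.2599 + £1.7577 = £4.02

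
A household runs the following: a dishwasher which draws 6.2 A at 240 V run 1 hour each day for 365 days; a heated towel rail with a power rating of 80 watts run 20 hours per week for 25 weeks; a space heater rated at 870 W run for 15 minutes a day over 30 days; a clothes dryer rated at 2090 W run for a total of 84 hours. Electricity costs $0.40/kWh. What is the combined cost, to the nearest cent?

dishwasher: Power = 6.2 A × 240 V = 1488 W = 1.488 kW
dishwasher: Runtime = 1 h/day × 365 days = 365 h
dishwasher: 1.488 kW × 365 h = 543.12 kWh
heated towel rail: Runtime = 20 h/week × 25 weeks = 500 h
heated towel rail: 0.08 kW × 500 h = 40 kWh
space heater: Runtime = 15 min × 30 = 450 min = 7.5 h
space heater: 0.87 kW × 7.5 h = 6.525 kWh
clothes dryer: 2.09 kW × 84 h = 175.56 kWh
Total energy = 765.205 kWh
Cost = 765.205 × $0.40 = $306.08

$306.08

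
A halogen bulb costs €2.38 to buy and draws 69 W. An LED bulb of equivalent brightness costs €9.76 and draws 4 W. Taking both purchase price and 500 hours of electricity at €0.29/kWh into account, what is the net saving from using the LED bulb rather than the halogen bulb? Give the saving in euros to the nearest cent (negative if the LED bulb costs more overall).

halogen bulb: €2.38 + (69/1000) kW × 500 h × €0.29 = €2.38 + €10.005 = €12.385
LED bulb: €9.76 + (4/1000) kW × 500 h × €0.29 = €9.76 + €0.58 = €10.34
Saving = €12.385 − €10.34 = €2.045 → €2.05

€2.05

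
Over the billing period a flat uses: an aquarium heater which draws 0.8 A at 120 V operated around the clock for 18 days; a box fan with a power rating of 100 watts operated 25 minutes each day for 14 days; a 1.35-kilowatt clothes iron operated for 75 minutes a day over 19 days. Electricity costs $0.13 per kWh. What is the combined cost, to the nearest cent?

$9.64

aquarium heater: Power = 0.8 A × 120 V = 96 W = 0.096 kW
aquarium heater: Runtime = 24 h × 18 = 432 h
aquarium heater: 0.096 kW × 432 h = 41.472 kWh
box fan: Runtime = 25 min × 14 = 350 min = 5.833333… h
box fan: 0.1 kW × 5.833333… h = 0.583333… kWh
clothes iron: Runtime = 75 min × 19 = 1425 min = 23.75 h
clothes iron: 1.35 kW × 23.75 h = 32.0625 kWh
Total energy = 74.117833… kWh
Cost = 74.117833… × $0.13 = $9.64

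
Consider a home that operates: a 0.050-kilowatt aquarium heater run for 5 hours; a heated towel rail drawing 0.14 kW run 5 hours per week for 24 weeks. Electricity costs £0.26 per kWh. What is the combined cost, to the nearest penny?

aquarium heater: 0.05 kW × 5 h = 0.25 kWh
heated towel rail: Runtime = 5 h/week × 24 weeks = 120 h
heated towel rail: 0.14 kW × 120 h = 16.8 kWh
Total energy = 17.05 kWh
Cost = 17.05 × £0.26 = £4.43

£4.43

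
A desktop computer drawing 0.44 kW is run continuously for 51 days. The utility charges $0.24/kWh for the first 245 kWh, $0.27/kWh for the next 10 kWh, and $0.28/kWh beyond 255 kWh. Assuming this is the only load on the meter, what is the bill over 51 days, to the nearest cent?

Runtime = 24 h × 51 = 1224 h
Energy = 0.44 kW × 1224 h = 538.56 kWh
Tier 1 (0–245 kWh): 245 × $0.24 = $58.8
Tier 2 (245–255 kWh): 10 × $0.27 = $2.7
Above 255 kWh: 283.56 × $0.28 = $79.3968
Bill = $140.90

$140.90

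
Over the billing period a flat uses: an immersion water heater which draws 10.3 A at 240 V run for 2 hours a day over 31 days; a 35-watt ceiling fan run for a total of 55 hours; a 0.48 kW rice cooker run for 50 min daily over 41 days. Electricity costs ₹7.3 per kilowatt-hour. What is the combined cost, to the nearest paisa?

₹1252.60

immersion water heater: Power = 10.3 A × 240 V = 2472 W = 2.472 kW
immersion water heater: Runtime = 2 h/day × 31 days = 62 h
immersion water heater: 2.472 kW × 62 h = 153.264 kWh
ceiling fan: 0.035 kW × 55 h = 1.925 kWh
rice cooker: Runtime = 50 min × 41 = 2050 min = 34.166666… h
rice cooker: 0.48 kW × 34.166666… h = 16.4 kWh
Total energy = 171.589 kWh
Cost = 171.589 × ₹7.3 = ₹1252.60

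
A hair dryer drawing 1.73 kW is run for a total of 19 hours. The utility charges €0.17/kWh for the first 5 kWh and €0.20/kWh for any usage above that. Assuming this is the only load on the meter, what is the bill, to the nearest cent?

€6.42

Energy = 1.73 kW × 19 h = 32.87 kWh
Tier 1 (0–5 kWh): 5 × €0.17 = €0.85
Above 5 kWh: 27.87 × €0.20 = €5.574
Bill = €6.42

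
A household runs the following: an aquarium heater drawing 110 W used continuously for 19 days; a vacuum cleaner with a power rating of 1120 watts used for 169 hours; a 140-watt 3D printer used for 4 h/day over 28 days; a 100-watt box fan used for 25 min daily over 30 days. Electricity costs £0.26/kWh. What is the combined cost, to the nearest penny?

aquarium heater: Runtime = 24 h × 19 = 456 h
aquarium heater: 0.11 kW × 456 h = 50.16 kWh
vacuum cleaner: 1.12 kW × 169 h = 189.28 kWh
3D printer: Runtime = 4 h/day × 28 days = 112 h
3D printer: 0.14 kW × 112 h = 15.68 kWh
box fan: Runtime = 25 min × 30 = 750 min = 12.5 h
box fan: 0.1 kW × 12.5 h = 1.25 kWh
Total energy = 256.37 kWh
Cost = 256.37 × £0.26 = £66.66

£66.66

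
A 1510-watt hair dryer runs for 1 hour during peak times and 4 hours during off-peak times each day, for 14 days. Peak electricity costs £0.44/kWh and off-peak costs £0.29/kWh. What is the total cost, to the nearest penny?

Peak energy = 1.51 kW × 1 h × 14 = 21.14 kWh
Off-peak energy = 1.51 kW × 4 h × 14 = 84.56 kWh
Cost = 21.14 × £0.44 + 84.56 × £0.29 = £9.3016 + £24.5224 = £33.82

£33.82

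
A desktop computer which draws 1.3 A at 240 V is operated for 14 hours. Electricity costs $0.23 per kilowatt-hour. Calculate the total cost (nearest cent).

Power = 1.3 A × 240 V = 312 W = 0.312 kW
Energy = 0.312 kW × 14 h = 4.368 kWh
Cost = 4.368 kWh × $0.23/kWh = $1.00

$1.00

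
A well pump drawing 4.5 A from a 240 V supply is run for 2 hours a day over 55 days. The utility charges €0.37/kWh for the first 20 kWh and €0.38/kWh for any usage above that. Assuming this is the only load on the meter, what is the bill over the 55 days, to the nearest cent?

Power = 4.5 A × 240 V = 1080 W = 1.08 kW
Runtime = 2 h/day × 55 days = 110 h
Energy = 1.08 kW × 110 h = 118.8 kWh
Tier 1 (0–20 kWh): 20 × €0.37 = €7.4
Above 20 kWh: 98.8 × €0.38 = €37.544
Bill = €44.94

€44.94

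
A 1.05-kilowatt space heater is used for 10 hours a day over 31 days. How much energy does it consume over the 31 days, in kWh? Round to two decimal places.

325.50 kWh

Runtime = 10 h/day × 31 days = 310 h
Energy = 1.05 kW × 310 h = 325.5 kWh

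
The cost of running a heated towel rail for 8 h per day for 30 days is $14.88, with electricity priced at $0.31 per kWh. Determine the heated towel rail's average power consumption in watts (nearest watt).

Energy = $14.88 ÷ $0.31/kWh = 48 kWh
Runtime = 8 h/day × 30 days = 240 h
Power = 48 kWh ÷ 240 h = 0.2 kW = 200 W

200 W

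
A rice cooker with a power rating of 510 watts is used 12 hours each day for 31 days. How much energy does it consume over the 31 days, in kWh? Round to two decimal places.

Runtime = 12 h/day × 31 days = 372 h
Energy = 0.51 kW × 372 h = 189.72 kWh

189.72 kWh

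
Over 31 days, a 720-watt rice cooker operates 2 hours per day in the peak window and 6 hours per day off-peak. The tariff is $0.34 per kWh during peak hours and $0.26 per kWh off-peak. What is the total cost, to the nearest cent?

$50.00

Peak energy = 0.72 kW × 2 h × 31 = 44.64 kWh
Off-peak energy = 0.72 kW × 6 h × 31 = 133.92 kWh
Cost = 44.64 × $0.34 + 133.92 × $0.26 = $15.1776 + $34.8192 = $50.00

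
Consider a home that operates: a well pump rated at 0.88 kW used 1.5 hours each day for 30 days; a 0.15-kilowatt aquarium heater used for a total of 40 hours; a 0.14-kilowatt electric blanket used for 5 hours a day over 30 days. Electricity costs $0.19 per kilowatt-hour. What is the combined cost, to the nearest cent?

well pump: Runtime = 1.5 h/day × 30 days = 45 h
well pump: 0.88 kW × 45 h = 39.6 kWh
aquarium heater: 0.15 kW × 40 h = 6 kWh
electric blanket: Runtime = 5 h/day × 30 days = 150 h
electric blanket: 0.14 kW × 150 h = 21 kWh
Total energy = 66.6 kWh
Cost = 66.6 × $0.19 = $12.65

$12.65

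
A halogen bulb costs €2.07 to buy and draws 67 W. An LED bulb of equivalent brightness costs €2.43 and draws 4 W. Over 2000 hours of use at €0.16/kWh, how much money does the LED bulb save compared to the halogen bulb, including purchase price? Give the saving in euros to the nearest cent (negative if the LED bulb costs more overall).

€19.80

halogen bulb: €2.07 + (67/1000) kW × 2000 h × €0.16 = €2.07 + €21.44 = €23.51
LED bulb: €2.43 + (4/1000) kW × 2000 h × €0.16 = €2.43 + €1.28 = €3.71
Saving = €23.51 − €3.71 = €19.8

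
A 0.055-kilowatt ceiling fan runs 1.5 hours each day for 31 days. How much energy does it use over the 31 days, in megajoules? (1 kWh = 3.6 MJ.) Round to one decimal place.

9.2 MJ

Runtime = 1.5 h/day × 31 days = 46.5 h
Energy = 0.055 kW × 46.5 h = 2.5575 kWh
= 2.5575 × 3.6 MJ = 9.2 MJ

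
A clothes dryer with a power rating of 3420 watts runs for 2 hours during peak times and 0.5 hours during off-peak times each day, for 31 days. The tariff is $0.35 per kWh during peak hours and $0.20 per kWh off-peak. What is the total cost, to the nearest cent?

$84.82

Peak energy = 3.42 kW × 2 h × 31 = 212.04 kWh
Off-peak energy = 3.42 kW × 0.5 h × 31 = 53.01 kWh
Cost = 212.04 × $0.35 + 53.01 × $0.20 = $74.214 + $10.602 = $84.82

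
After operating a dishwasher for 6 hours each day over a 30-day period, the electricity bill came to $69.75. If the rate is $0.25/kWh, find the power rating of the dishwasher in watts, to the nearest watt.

1550 W

Energy = $69.75 ÷ $0.25/kWh = 279 kWh
Runtime = 6 h/day × 30 days = 180 h
Power = 279 kWh ÷ 180 h = 1.55 kW = 1550 W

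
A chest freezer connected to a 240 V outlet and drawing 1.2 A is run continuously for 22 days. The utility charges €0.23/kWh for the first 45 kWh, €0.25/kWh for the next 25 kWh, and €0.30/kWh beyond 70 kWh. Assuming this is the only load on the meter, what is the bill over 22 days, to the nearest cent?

€41.22

Power = 1.2 A × 240 V = 288 W = 0.288 kW
Runtime = 24 h × 22 = 528 h
Energy = 0.288 kW × 528 h = 152.064 kWh
Tier 1 (0–45 kWh): 45 × €0.23 = €10.35
Tier 2 (45–70 kWh): 25 × €0.25 = €6.25
Above 70 kWh: 82.064 × €0.30 = €24.6192
Bill = €41.22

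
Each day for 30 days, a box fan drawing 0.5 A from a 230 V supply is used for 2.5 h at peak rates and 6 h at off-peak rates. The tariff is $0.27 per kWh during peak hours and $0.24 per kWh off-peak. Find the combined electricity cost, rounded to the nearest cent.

Power = 0.5 A × 230 V = 115 W = 0.115 kW
Peak energy = 0.115 kW × 2.5 h × 30 = 8.625 kWh
Off-peak energy = 0.115 kW × 6 h × 30 = 20.7 kWh
Cost = 8.625 × $0.27 + 20.7 × $0.24 = $2.32875 + $4.968 = $7.30

$7.30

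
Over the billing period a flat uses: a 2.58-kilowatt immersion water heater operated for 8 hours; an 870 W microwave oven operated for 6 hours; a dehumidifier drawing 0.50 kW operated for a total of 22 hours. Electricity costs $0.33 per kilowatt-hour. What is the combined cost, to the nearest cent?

$12.16

immersion water heater: 2.58 kW × 8 h = 20.64 kWh
microwave oven: 0.87 kW × 6 h = 5.22 kWh
dehumidifier: 0.5 kW × 22 h = 11 kWh
Total energy = 36.86 kWh
Cost = 36.86 × $0.33 = $12.16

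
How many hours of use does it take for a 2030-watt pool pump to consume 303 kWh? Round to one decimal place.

149.3 h

Hours = 303 kWh ÷ 2.03 kW = 149.3 h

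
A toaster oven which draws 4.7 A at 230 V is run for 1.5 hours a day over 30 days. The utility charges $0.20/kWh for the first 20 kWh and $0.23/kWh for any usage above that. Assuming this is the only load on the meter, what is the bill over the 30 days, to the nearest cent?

$10.59

Power = 4.7 A × 230 V = 1081 W = 1.081 kW
Runtime = 1.5 h/day × 30 days = 45 h
Energy = 1.081 kW × 45 h = 48.645 kWh
Tier 1 (0–20 kWh): 20 × $0.20 = $4
Above 20 kWh: 28.645 × $0.23 = $6.58835
Bill = $10.59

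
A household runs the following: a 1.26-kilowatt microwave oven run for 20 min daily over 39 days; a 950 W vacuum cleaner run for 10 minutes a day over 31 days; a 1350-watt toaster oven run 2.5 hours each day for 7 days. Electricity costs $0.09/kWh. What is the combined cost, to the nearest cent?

$4.04

microwave oven: Runtime = 20 min × 39 = 780 min = 13 h
microwave oven: 1.26 kW × 13 h = 16.38 kWh
vacuum cleaner: Runtime = 10 min × 31 = 310 min = 5.166666… h
vacuum cleaner: 0.95 kW × 5.166666… h = 4.908333… kWh
toaster oven: Runtime = 2.5 h/day × 7 days = 17.5 h
toaster oven: 1.35 kW × 17.5 h = 23.625 kWh
Total energy = 44.913333… kWh
Cost = 44.913333… × $0.09 = $4.04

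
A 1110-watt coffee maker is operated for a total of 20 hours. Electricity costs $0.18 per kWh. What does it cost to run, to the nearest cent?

$4.00

Energy = 1.11 kW × 20 h = 22.2 kWh
Cost = 22.2 kWh × $0.18/kWh = $4.00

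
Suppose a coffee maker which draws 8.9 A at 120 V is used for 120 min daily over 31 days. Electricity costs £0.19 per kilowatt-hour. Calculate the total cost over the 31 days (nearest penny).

£12.58

Power = 8.9 A × 120 V = 1068 W = 1.068 kW
Runtime = 120 min × 31 = 3720 min = 62 h
Energy = 1.068 kW × 62 h = 66.216 kWh
Cost = 66.216 kWh × £0.19/kWh = £12.58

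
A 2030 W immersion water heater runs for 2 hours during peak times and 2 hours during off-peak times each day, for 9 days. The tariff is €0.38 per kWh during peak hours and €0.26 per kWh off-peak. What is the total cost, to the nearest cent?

Peak energy = 2.03 kW × 2 h × 9 = 36.54 kWh
Off-peak energy = 2.03 kW × 2 h × 9 = 36.54 kWh
Cost = 36.54 × €0.38 + 36.54 × €0.26 = €13.8852 + €9.5004 = €23.39

€23.39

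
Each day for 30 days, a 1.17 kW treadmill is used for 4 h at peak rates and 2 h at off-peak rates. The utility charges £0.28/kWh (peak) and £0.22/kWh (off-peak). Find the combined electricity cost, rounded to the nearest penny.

Peak energy = 1.17 kW × 4 h × 30 = 140.4 kWh
Off-peak energy = 1.17 kW × 2 h × 30 = 70.2 kWh
Cost = 140.4 × £0.28 + 70.2 × £0.22 = £39.312 + £15.444 = £54.76

£54.76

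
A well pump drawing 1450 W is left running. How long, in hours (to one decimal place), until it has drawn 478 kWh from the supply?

329.7 h

Hours = 478 kWh ÷ 1.45 kW = 329.7 h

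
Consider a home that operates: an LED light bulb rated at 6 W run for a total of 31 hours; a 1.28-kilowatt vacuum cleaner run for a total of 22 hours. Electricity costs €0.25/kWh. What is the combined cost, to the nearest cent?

LED light bulb: 0.006 kW × 31 h = 0.186 kWh
vacuum cleaner: 1.28 kW × 22 h = 28.16 kWh
Total energy = 28.346 kWh
Cost = 28.346 × €0.25 = €7.09

€7.09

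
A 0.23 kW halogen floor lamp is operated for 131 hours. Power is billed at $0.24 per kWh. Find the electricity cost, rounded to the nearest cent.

$7.23

Energy = 0.23 kW × 131 h = 30.13 kWh
Cost = 30.13 kWh × $0.24/kWh = $7.23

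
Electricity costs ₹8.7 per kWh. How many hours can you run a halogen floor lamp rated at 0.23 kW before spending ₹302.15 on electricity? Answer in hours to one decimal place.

151.0 h

Energy available = ₹302.15 ÷ ₹8.7/kWh = 34.7299 kWh
Hours = 34.7299 kWh ÷ 0.23 kW = 151.0 h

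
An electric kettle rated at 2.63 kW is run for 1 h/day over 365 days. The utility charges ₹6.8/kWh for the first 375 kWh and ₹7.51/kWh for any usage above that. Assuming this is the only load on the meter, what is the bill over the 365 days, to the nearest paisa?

Runtime = 1 h/day × 365 days = 365 h
Energy = 2.63 kW × 365 h = 959.95 kWh
Tier 1 (0–375 kWh): 375 × ₹6.8 = ₹2550
Above 375 kWh: 584.95 × ₹7.51 = ₹4392.9745
Bill = ₹6942.97

₹6942.97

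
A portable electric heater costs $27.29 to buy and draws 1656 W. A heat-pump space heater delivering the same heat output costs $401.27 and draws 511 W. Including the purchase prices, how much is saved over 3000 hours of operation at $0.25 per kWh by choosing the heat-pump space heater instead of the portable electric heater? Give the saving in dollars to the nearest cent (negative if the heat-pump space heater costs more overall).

portable electric heater: $27.29 + (1656/1000) kW × 3000 h × $0.25 = $27.29 + $1242 = $1269.29
heat-pump space heater: $401.27 + (511/1000) kW × 3000 h × $0.25 = $401.27 + $383.25 = $784.52
Saving = $1269.29 − $784.52 = $484.77

$484.77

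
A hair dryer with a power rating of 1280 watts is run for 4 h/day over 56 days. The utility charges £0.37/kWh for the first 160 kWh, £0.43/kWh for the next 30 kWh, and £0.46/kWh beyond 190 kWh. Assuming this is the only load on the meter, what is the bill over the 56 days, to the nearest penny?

Runtime = 4 h/day × 56 days = 224 h
Energy = 1.28 kW × 224 h = 286.72 kWh
Tier 1 (0–160 kWh): 160 × £0.37 = £59.2
Tier 2 (160–190 kWh): 30 × £0.43 = £12.9
Above 190 kWh: 96.72 × £0.46 = £44.4912
Bill = £116.59

£116.59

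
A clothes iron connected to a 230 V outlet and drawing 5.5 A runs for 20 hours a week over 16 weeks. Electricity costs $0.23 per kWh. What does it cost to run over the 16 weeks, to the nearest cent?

$93.10

Power = 5.5 A × 230 V = 1265 W = 1.265 kW
Runtime = 20 h/week × 16 weeks = 320 h
Energy = 1.265 kW × 320 h = 404.8 kWh
Cost = 404.8 kWh × $0.23/kWh = $93.10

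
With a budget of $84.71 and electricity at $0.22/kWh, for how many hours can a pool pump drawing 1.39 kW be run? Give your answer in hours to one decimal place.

277.0 h

Energy available = $84.71 ÷ $0.22/kWh = 385.0455 kWh
Hours = 385.0455 kWh ÷ 1.39 kW = 277.0 h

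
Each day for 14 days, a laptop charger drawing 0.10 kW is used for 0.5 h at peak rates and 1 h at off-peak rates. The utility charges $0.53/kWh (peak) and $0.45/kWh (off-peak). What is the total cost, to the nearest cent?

$1.00

Peak energy = 0.1 kW × 0.5 h × 14 = 0.7 kWh
Off-peak energy = 0.1 kW × 1 h × 14 = 1.4 kWh
Cost = 0.7 × $0.53 + 1.4 × $0.45 = $0.371 + $0.63 = $1.00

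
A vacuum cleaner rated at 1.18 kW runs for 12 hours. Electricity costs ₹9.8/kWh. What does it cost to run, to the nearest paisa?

Energy = 1.18 kW × 12 h = 14.16 kWh
Cost = 14.16 kWh × ₹9.8/kWh = ₹138.77

₹138.77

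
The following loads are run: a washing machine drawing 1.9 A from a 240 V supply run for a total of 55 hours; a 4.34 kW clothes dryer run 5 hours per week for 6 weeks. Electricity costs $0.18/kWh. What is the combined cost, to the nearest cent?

$27.95

washing machine: Power = 1.9 A × 240 V = 456 W = 0.456 kW
washing machine: 0.456 kW × 55 h = 25.08 kWh
clothes dryer: Runtime = 5 h/week × 6 weeks = 30 h
clothes dryer: 4.34 kW × 30 h = 130.2 kWh
Total energy = 155.28 kWh
Cost = 155.28 × $0.18 = $27.95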